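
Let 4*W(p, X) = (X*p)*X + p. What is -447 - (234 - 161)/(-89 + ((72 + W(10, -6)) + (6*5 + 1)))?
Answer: -95357/213 ≈ -447.69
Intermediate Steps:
W(p, X) = p/4 + p*X²/4 (W(p, X) = ((X*p)*X + p)/4 = (p*X² + p)/4 = (p + p*X²)/4 = p/4 + p*X²/4)
-447 - (234 - 161)/(-89 + ((72 + W(10, -6)) + (6*5 + 1))) = -447 - (234 - 161)/(-89 + ((72 + (¼)*10*(1 + (-6)²)) + (6*5 + 1))) = -447 - 73/(-89 + ((72 + (¼)*10*(1 + 36)) + (30 + 1))) = -447 - 73/(-89 + ((72 + (¼)*10*37) + 31)) = -447 - 73/(-89 + ((72 + 185/2) + 31)) = -447 - 73/(-89 + (329/2 + 31)) = -447 - 73/(-89 + 391/2) = -447 - 73/213/2 = -447 - 73*2/213 = -447 - 1*146/213 = -447 - 146/213 = -95357/213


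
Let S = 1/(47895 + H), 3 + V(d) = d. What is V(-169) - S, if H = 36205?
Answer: -14465201/84100 ≈ -172.00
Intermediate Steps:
V(d) = -3 + d
S = 1/84100 (S = 1/(47895 + 36205) = 1/84100 ≈ 1.1891e-5)
V(-169) - S = (-3 - 169) - 1*1/84100 = -172 - 1/84100 = -14465201/84100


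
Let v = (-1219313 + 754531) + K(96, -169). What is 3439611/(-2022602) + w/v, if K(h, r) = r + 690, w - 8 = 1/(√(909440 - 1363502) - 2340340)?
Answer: -4373245757525099597277157/2571583236789956019586382 + I*√454062/2542846528175049782 ≈ -1.7006 + 2.6499e-16*I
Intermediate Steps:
w = 8 + 1/(-2340340 + I*√454062) (w = 8 + 1/(√(909440 - 1363502) - 2340340) = 8 + 1/(√(-454062) - 2340340) = 8 + 1/(I*√454062 - 2340340) = 8 + 1/(-2340340 + I*√454062) ≈ 8.0 - 1.2303e-10*I)
K(h, r) = 690 + r
v = -464261 (v = (-1219313 + 754531) + (690 - 169) = -464782 + 521 = -464261)
3439611/(-2022602) + w/v = 3439611/(-2022602) + (21908765908478/2738595884831 - I*√454062/5477191769662)/(-464261) = 3439611*(-1/2022602) + (21908765908478/2738595884831 - I*√454062/5477191769662)*(-1/464261) = -3439611/2022602 + (-21908765908478/1271423264087524891 + I*√454062/2542846528175049782) = -4373245757525099597277157/2571583236789956019586382 + I*√454062/2542846528175049782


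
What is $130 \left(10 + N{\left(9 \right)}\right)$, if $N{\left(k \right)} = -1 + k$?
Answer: $2340$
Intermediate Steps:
$130 \left(10 + N{\left(9 \right)}\right) = 130 \left(10 + \left(-1 + 9\right)\right) = 130 \left(10 + 8\right) = 130 \cdot 18 = 2340$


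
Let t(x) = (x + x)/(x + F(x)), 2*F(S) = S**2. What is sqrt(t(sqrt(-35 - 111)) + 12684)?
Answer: sqrt(2)*sqrt((462966 - 6343*I*sqrt(146))/(73 - I*sqrt(146))) ≈ 112.62 - 0.0014305*I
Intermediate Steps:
F(S) = S**2/2
t(x) = 2*x/(x + x**2/2) (t(x) = (x + x)/(x + x**2/2) = (2*x)/(x + x**2/2) = 2*x/(x + x**2/2))
sqrt(t(sqrt(-35 - 111)) + 12684) = sqrt(4/(2 + sqrt(-35 - 111)) + 12684) = sqrt(4/(2 + sqrt(-146)) + 12684) = sqrt(4/(2 + I*sqrt(146)) + 12684) = sqrt(12684 + 4/(2 + I*sqrt(146)))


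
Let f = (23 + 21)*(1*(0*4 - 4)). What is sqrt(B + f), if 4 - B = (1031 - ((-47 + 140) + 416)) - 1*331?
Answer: 11*I*sqrt(3) ≈ 19.053*I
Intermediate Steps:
f = -176 (f = 44*(1*(0 - 4)) = 44*(1*(-4)) = 44*(-4) = -176)
B = -187 (B = 4 - ((1031 - ((-47 + 140) + 416)) - 1*331) = 4 - ((1031 - (93 + 416)) - 331) = 4 - ((1031 - 1*509) - 331) = 4 - ((1031 - 509) - 331) = 4 - (522 - 331) = 4 - 1*191 = 4 - 191 = -187)
sqrt(B + f) = sqrt(-187 - 176) = sqrt(-363) = 11*I*sqrt(3)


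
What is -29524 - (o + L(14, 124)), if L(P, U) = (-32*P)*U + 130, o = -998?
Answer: 26896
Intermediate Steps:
L(P, U) = 130 - 32*P*U (L(P, U) = -32*P*U + 130 = 130 - 32*P*U)
-29524 - (o + L(14, 124)) = -29524 - (-998 + (130 - 32*14*124)) = -29524 - (-998 + (130 - 55552)) = -29524 - (-998 - 55422) = -29524 - 1*(-56420) = -29524 + 56420 = 26896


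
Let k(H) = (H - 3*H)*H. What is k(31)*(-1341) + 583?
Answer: 2577985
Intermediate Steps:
k(H) = -2*H² (k(H) = (-2*H)*H = -2*H²)
k(31)*(-1341) + 583 = -2*31²*(-1341) + 583 = -2*961*(-1341) + 583 = -1922*(-1341) + 583 = 2577402 + 583 = 2577985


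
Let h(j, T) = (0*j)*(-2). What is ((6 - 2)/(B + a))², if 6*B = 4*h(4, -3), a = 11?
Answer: 16/121 ≈ 0.13223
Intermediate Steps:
h(j, T) = 0 (h(j, T) = 0*(-2) = 0)
B = 0 (B = (4*0)/6 = (⅙)*0 = 0)
((6 - 2)/(B + a))² = ((6 - 2)/(0 + 11))² = (4/11)² = 16/121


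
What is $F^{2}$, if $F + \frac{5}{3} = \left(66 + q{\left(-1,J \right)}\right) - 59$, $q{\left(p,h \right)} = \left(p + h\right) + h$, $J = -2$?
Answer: $\frac{1}{9} \approx 0.11111$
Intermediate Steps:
$q{\left(p,h \right)} = p + 2 h$ ($q{\left(p,h \right)} = \left(h + p\right) + h = p + 2 h$)
$F = \frac{1}{3}$ ($F = - \frac{5}{3} + \left(\left(66 + \left(-1 + 2 \left(-2\right)\right)\right) - 59\right) = - \frac{5}{3} + \left(\left(66 - 5\right) - 59\right) = - \frac{5}{3} + \left(61 - 59\right) = - \frac{5}{3} + 2 = \frac{1}{3} \approx 0.33333$)
$F^{2} = \left(\frac{1}{3}\right)^{2} = \frac{1}{9}$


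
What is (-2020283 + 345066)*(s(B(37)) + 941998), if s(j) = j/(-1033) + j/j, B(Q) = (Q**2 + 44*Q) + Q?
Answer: -1630123396554461/1033 ≈ -1.5780e+12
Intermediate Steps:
B(Q) = Q**2 + 45*Q
s(j) = 1 - j/1033 (s(j) = j*(-1/1033) + 1 = -j/1033 + 1 = 1 - j/1033)
(-2020283 + 345066)*(s(B(37)) + 941998) = (-2020283 + 345066)*((1 - 37*(45 + 37)/1033) + 941998) = -1675217*((1 - 37*82/1033) + 941998) = -1675217*((1 - 1/1033*3034) + 941998) = -1675217*((1 - 3034/1033) + 941998) = -1675217*(-2001/1033 + 941998) = -1675217*973081933/1033 = -1630123396554461/1033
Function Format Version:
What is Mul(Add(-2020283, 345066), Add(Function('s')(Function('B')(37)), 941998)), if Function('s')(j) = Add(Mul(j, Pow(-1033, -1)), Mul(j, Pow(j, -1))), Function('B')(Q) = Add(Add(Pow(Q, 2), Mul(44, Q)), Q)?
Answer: Rational(-1630123396554461, 1033) ≈ -1.5780e+12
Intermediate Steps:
Function('B')(Q) = Add(Pow(Q, 2), Mul(45, Q))
Function('s')(j) = Add(1, Mul(Rational(-1, 1033), j)) (Function('s')(j) = Add(Mul(j, Rational(-1, 1033)), 1) = Add(Mul(Rational(-1, 1033), j), 1) = Add(1, Mul(Rational(-1, 1033), j)))
Mul(Add(-2020283, 345066), Add(Function('s')(Function('B')(37)), 941998)) = Mul(Add(-2020283, 345066), Add(Add(1, Mul(Rational(-1, 1033), Mul(37, Add(45, 37)))), 941998)) = Mul(-1675217, Add(Add(1, Mul(Rational(-1, 1033), Mul(37, 82))), 941998)) = Mul(-1675217, Add(Add(1, Mul(Rational(-1, 1033), 3034)), 941998)) = Mul(-1675217, Add(Add(1, Rational(-3034, 1033)), 941998)) = Mul(-1675217, Add(Rational(-2001, 1033), 941998)) = Mul(-1675217, Rational(973081933, 1033)) = Rational(-1630123396554461, 1033)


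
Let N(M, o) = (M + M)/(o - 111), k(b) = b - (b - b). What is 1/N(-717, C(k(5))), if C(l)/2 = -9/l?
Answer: 191/2390 ≈ 0.079916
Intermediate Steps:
k(b) = b (k(b) = b - 1*0 = b + 0 = b)
C(l) = -18/l (C(l) = 2*(-9/l) = -18/l)
N(M, o) = 2*M/(-111 + o) (N(M, o) = (2*M)/(-111 + o) = 2*M/(-111 + o))
1/N(-717, C(k(5))) = 1/(2*(-717)/(-111 - 18/5)) = 1/(2*(-717)/(-573/5)) = 1/(2*(-717)*(-5/573)) = 1/(2390/191) = 191/2390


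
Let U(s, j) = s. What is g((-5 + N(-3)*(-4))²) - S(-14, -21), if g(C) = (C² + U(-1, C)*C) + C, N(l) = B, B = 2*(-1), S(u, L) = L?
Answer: 102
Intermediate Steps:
B = -2
N(l) = -2
g(C) = C² (g(C) = (C² - C) + C = C²)
g((-5 + N(-3)*(-4))²) - S(-14, -21) = ((-5 - 2*(-4))²)² - 1*(-21) = ((-5 + 8)²)² + 21 = (3²)² + 21 = 9² + 21 = 81 + 21 = 102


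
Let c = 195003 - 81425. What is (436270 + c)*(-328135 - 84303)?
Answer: -226778209424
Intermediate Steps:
c = 113578
(436270 + c)*(-328135 - 84303) = (436270 + 113578)*(-328135 - 84303) = 549848*(-412438) = -226778209424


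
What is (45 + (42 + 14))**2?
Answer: 10201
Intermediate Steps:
(45 + (42 + 14))**2 = (45 + 56)**2 = 101**2 = 10201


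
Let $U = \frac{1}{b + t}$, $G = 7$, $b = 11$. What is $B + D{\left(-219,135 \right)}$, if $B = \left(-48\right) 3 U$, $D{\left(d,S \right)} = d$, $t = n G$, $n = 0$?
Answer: $- \frac{2553}{11} \approx -232.09$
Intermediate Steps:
$t = 0$ ($t = 0 \cdot 7 = 0$)
$U = \frac{1}{11}$ ($U = \frac{1}{11 + 0} = \frac{1}{11} \approx 0.090909$)
$B = - \frac{144}{11}$ ($B = \left(-48\right) 3 \cdot \frac{1}{11} = \left(-144\right) \frac{1}{11} = - \frac{144}{11} \approx -13.091$)
$B + D{\left(-219,135 \right)} = - \frac{144}{11} - 219 = - \frac{2553}{11}$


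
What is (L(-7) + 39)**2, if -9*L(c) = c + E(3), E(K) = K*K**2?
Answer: 109561/81 ≈ 1352.6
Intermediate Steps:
E(K) = K**3
L(c) = -3 - c/9 (L(c) = -(c + 3**3)/9 = -(c + 27)/9 = -(27 + c)/9 = -3 - c/9)
(L(-7) + 39)**2 = ((-3 - 1/9*(-7)) + 39)**2 = ((-3 + 7/9) + 39)**2 = (-20/9 + 39)**2 = (331/9)**2 = 109561/81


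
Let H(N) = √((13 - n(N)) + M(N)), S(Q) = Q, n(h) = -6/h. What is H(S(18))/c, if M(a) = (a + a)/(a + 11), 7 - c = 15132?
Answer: -2*√27579/1315875 ≈ -0.00025241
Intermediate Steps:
c = -15125 (c = 7 - 1*15132 = 7 - 15132 = -15125)
M(a) = 2*a/(11 + a) (M(a) = (2*a)/(11 + a) = 2*a/(11 + a))
H(N) = √(13 + 6/N + 2*N/(11 + N)) (H(N) = √((13 - (-6)/N) + 2*N/(11 + N)) = √((13 + 6/N) + 2*N/(11 + N)) = √(13 + 6/N + 2*N/(11 + N)))
H(S(18))/c = √((66 + 15*18² + 149*18)/(18*(11 + 18)))/(-15125) = √((1/18)*(66 + 15*324 + 2682)/29)*(-1/15125) = √((1/18)*(1/29)*(66 + 4860 + 2682))*(-1/15125) = √((1/18)*(1/29)*7608)*(-1/15125) = √(1268/87)*(-1/15125) = (2*√27579/87)*(-1/15125) = -2*√27579/1315875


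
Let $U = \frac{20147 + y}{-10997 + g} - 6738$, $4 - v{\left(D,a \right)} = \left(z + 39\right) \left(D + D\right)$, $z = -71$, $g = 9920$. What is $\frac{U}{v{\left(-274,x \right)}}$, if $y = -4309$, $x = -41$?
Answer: $\frac{1818166}{4720491} \approx 0.38516$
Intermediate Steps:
$v{\left(D,a \right)} = 4 + 64 D$ ($v{\left(D,a \right)} = 4 - \left(-71 + 39\right) \left(D + D\right) = 4 - - 32 \cdot 2 D = 4 - - 64 D = 4 + 64 D$)
$U = - \frac{7272664}{1077}$ ($U = \frac{20147 - 4309}{-10997 + 9920} - 6738 = \frac{15838}{-1077} - 6738 = 15838 \left(- \frac{1}{1077}\right) - 6738 = - \frac{15838}{1077} - 6738 = - \frac{7272664}{1077} \approx -6752.7$)
$\frac{U}{v{\left(-274,x \right)}} = - \frac{7272664}{1077 \left(4 + 64 \left(-274\right)\right)} = - \frac{7272664}{1077 \left(4 - 17536\right)} = - \frac{7272664}{1077 \left(-17532\right)} = \left(- \frac{7272664}{1077}\right) \left(- \frac{1}{17532}\right) = \frac{1818166}{4720491}$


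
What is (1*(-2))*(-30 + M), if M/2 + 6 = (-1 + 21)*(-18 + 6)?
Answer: 1044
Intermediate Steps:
M = -492 (M = -12 + 2*((-1 + 21)*(-18 + 6)) = -12 + 2*(20*(-12)) = -12 + 2*(-240) = -12 - 480 = -492)
(1*(-2))*(-30 + M) = (1*(-2))*(-30 - 492) = -2*(-522) = 1044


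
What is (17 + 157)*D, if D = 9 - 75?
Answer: -11484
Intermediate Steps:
D = -66
(17 + 157)*D = (17 + 157)*(-66) = 174*(-66) = -11484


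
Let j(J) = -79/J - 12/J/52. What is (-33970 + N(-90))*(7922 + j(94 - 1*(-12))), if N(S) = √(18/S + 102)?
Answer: -185399529710/689 + 5457743*√2545/3445 ≈ -2.6900e+8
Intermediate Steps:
j(J) = -1030/(13*J) (j(J) = -79/J - 12/J*(1/52) = -79/J - 3/(13*J) = -1030/(13*J))
N(S) = √(102 + 18/S)
(-33970 + N(-90))*(7922 + j(94 - 1*(-12))) = (-33970 + √(102 + 18/(-90)))*(7922 - 1030/(13*(94 - 1*(-12)))) = (-33970 + √(102 + 18*(-1/90)))*(7922 - 1030/(13*(94 + 12))) = (-33970 + √(102 - ⅕))*(7922 - 1030/13/106) = (-33970 + √(509/5))*(7922 - 1030/13*1/106) = (-33970 + √2545/5)*(7922 - 515/689) = (-33970 + √2545/5)*(5457743/689) = -185399529710/689 + 5457743*√2545/3445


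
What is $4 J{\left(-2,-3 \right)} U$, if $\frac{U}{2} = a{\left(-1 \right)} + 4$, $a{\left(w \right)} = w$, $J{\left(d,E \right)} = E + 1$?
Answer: $-48$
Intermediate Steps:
$J{\left(d,E \right)} = 1 + E$
$U = 6$ ($U = 2 \left(-1 + 4\right) = 2 \cdot 3 = 6$)
$4 J{\left(-2,-3 \right)} U = 4 \left(1 - 3\right) 6 = 4 \left(-2\right) 6 = \left(-8\right) 6 = -48$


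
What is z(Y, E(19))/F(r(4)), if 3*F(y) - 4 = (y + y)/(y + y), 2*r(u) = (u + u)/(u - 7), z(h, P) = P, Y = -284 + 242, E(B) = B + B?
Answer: 114/5 ≈ 22.800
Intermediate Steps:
E(B) = 2*B
Y = -42
r(u) = u/(-7 + u) (r(u) = ((u + u)/(u - 7))/2 = ((2*u)/(-7 + u))/2 = (2*u/(-7 + u))/2 = u/(-7 + u))
F(y) = 5/3 (F(y) = 4/3 + ((y + y)/(y + y))/3 = 4/3 + ((2*y)/((2*y)))/3 = 4/3 + ((2*y)*(1/(2*y)))/3 = 4/3 + (⅓)*1 = 4/3 + ⅓ = 5/3)
z(Y, E(19))/F(r(4)) = (2*19)/(5/3) = 38*(⅗) = 114/5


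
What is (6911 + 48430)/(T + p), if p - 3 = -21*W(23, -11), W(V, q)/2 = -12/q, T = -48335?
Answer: -608751/532156 ≈ -1.1439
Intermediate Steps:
W(V, q) = -24/q (W(V, q) = 2*(-12/q) = -24/q)
p = -471/11 (p = 3 - (-504)/(-11) = 3 - (-504)*(-1)/11 = 3 - 21*24/11 = 3 - 504/11 = -471/11 ≈ -42.818)
(6911 + 48430)/(T + p) = (6911 + 48430)/(-48335 - 471/11) = 55341/(-532156/11) = 55341*(-11/532156) = -608751/532156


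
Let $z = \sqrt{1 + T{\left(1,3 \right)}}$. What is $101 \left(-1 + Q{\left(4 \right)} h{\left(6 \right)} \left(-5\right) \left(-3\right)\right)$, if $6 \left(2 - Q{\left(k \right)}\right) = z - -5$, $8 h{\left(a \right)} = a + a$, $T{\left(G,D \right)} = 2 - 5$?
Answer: $\frac{10201}{4} - \frac{1515 i \sqrt{2}}{4} \approx 2550.3 - 535.63 i$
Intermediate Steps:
$T{\left(G,D \right)} = -3$ ($T{\left(G,D \right)} = 2 - 5 = -3$)
$h{\left(a \right)} = \frac{a}{4}$ ($h{\left(a \right)} = \frac{a + a}{8} = \frac{2 a}{8} = \frac{a}{4}$)
$z = i \sqrt{2}$ ($z = \sqrt{1 - 3} = \sqrt{-2} = i \sqrt{2} \approx 1.4142 i$)
$Q{\left(k \right)} = \frac{7}{6} - \frac{i \sqrt{2}}{6}$ ($Q{\left(k \right)} = 2 - \frac{i \sqrt{2} - -5}{6} = 2 - \frac{i \sqrt{2} + 5}{6} = 2 - \frac{5 + i \sqrt{2}}{6} = 2 - \left(\frac{5}{6} + \frac{i \sqrt{2}}{6}\right) = \frac{7}{6} - \frac{i \sqrt{2}}{6}$)
$101 \left(-1 + Q{\left(4 \right)} h{\left(6 \right)} \left(-5\right) \left(-3\right)\right) = 101 \left(-1 + \left(\frac{7}{6} - \frac{i \sqrt{2}}{6}\right) \frac{1}{4} \cdot 6 \left(-5\right) \left(-3\right)\right) = 101 \left(-1 + \left(\frac{7}{6} - \frac{i \sqrt{2}}{6}\right) \frac{3}{2} \left(-5\right) \left(-3\right)\right) = 101 \left(-1 + \left(\frac{7}{6} - \frac{i \sqrt{2}}{6}\right) \left(\left(- \frac{15}{2}\right) \left(-3\right)\right)\right) = 101 \left(-1 + \left(\frac{7}{6} - \frac{i \sqrt{2}}{6}\right) \frac{45}{2}\right) = 101 \left(-1 + \left(\frac{105}{4} - \frac{15 i \sqrt{2}}{4}\right)\right) = 101 \left(\frac{101}{4} - \frac{15 i \sqrt{2}}{4}\right) = \frac{10201}{4} - \frac{1515 i \sqrt{2}}{4}$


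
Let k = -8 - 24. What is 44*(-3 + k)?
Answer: -1540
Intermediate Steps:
k = -32
44*(-3 + k) = 44*(-3 - 32) = 44*(-35) = -1540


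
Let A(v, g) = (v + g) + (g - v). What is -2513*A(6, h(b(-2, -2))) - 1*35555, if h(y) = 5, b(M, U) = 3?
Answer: -60685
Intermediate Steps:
A(v, g) = 2*g (A(v, g) = (g + v) + (g - v) = 2*g)
-2513*A(6, h(b(-2, -2))) - 1*35555 = -5026*5 - 1*35555 = -2513*10 - 35555 = -25130 - 35555 = -60685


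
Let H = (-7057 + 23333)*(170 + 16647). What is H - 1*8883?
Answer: 273704609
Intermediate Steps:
H = 273713492 (H = 16276*16817 = 273713492)
H - 1*8883 = 273713492 - 1*8883 = 273713492 - 8883 = 273704609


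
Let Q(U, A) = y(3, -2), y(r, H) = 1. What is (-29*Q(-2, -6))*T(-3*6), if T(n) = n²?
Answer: -9396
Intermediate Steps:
Q(U, A) = 1
(-29*Q(-2, -6))*T(-3*6) = (-29*1)*(-3*6)² = -29*(-18)² = -29*324 = -9396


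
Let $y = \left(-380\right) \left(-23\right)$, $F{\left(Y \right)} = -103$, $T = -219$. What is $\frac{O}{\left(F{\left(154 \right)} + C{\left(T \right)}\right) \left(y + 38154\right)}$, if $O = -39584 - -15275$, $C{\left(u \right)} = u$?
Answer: $\frac{24309}{15099868} \approx 0.0016099$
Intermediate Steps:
$y = 8740$
$O = -24309$ ($O = -39584 + 15275 = -24309$)
$\frac{O}{\left(F{\left(154 \right)} + C{\left(T \right)}\right) \left(y + 38154\right)} = - \frac{24309}{\left(-103 - 219\right) \left(8740 + 38154\right)} = - \frac{24309}{\left(-322\right) 46894} = - \frac{24309}{-15099868} = \left(-24309\right) \left(- \frac{1}{15099868}\right) = \frac{24309}{15099868}$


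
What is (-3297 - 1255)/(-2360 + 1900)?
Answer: 1138/115 ≈ 9.8956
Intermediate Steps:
(-3297 - 1255)/(-2360 + 1900) = -4552/(-460) = -4552*(-1/460) = 1138/115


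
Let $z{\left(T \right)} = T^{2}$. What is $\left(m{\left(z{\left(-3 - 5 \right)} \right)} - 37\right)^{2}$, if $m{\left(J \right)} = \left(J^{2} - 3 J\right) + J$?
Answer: $15452761$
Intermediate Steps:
$m{\left(J \right)} = J^{2} - 2 J$
$\left(m{\left(z{\left(-3 - 5 \right)} \right)} - 37\right)^{2} = \left(\left(-3 - 5\right)^{2} \left(-2 + \left(-3 - 5\right)^{2}\right) - 37\right)^{2} = \left(\left(-8\right)^{2} \left(-2 + \left(-8\right)^{2}\right) - 37\right)^{2} = \left(64 \left(-2 + 64\right) - 37\right)^{2} = \left(64 \cdot 62 - 37\right)^{2} = \left(3968 - 37\right)^{2} = 3931^{2} = 15452761$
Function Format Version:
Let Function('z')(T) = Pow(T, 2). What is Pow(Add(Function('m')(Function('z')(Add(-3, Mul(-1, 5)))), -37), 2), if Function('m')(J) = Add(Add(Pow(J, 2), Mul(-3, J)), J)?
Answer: 15452761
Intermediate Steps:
Function('m')(J) = Add(Pow(J, 2), Mul(-2, J))
Pow(Add(Function('m')(Function('z')(Add(-3, Mul(-1, 5)))), -37), 2) = Pow(Add(Mul(Pow(Add(-3, Mul(-1, 5)), 2), Add(-2, Pow(Add(-3, Mul(-1, 5)), 2))), -37), 2) = Pow(Add(Mul(Pow(Add(-3, -5), 2), Add(-2, Pow(Add(-3, -5), 2))), -37), 2) = Pow(Add(Mul(Pow(-8, 2), Add(-2, Pow(-8, 2))), -37), 2) = Pow(Add(Mul(64, Add(-2, 64)), -37), 2) = Pow(Add(Mul(64, 62), -37), 2) = Pow(Add(3968, -37), 2) = Pow(3931, 2) = 15452761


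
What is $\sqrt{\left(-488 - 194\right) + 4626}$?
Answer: $2 \sqrt{986} \approx 62.801$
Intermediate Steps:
$\sqrt{\left(-488 - 194\right) + 4626} = \sqrt{-682 + 4626} = \sqrt{3944} = 2 \sqrt{986}$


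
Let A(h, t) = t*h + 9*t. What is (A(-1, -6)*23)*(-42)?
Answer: 46368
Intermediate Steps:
A(h, t) = 9*t + h*t (A(h, t) = h*t + 9*t = 9*t + h*t)
(A(-1, -6)*23)*(-42) = (-6*(9 - 1)*23)*(-42) = (-6*8*23)*(-42) = -48*23*(-42) = -1104*(-42) = 46368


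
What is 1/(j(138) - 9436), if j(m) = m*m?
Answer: 1/9608 ≈ 0.00010408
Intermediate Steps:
j(m) = m²
1/(j(138) - 9436) = 1/(138² - 9436) = 1/(19044 - 9436) = 1/9608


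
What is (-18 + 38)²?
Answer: 400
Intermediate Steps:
(-18 + 38)² = 20² = 400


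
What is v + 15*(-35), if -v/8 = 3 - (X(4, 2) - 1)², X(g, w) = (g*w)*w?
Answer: 1251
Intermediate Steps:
X(g, w) = g*w²
v = 1776 (v = -8*(3 - (4*2² - 1)²) = -8*(3 - (4*4 - 1)²) = -8*(3 - (16 - 1)²) = -8*(3 - 1*15²) = -8*(3 - 1*225) = -8*(3 - 225) = -8*(-222) = 1776)
v + 15*(-35) = 1776 + 15*(-35) = 1776 - 525 = 1251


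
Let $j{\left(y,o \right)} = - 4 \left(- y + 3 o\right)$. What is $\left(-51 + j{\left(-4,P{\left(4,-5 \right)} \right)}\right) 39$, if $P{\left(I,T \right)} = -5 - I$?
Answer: $1599$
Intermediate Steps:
$j{\left(y,o \right)} = - 12 o + 4 y$
$\left(-51 + j{\left(-4,P{\left(4,-5 \right)} \right)}\right) 39 = \left(-51 - \left(16 + 12 \left(-5 - 4\right)\right)\right) 39 = \left(-51 - -92\right) 39 = \left(-51 + \left(108 - 16\right)\right) 39 = \left(-51 + 92\right) 39 = 41 \cdot 39 = 1599$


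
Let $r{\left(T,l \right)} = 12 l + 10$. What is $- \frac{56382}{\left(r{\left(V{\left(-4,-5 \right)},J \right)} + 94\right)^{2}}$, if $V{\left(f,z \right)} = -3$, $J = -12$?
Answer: $- \frac{28191}{800} \approx -35.239$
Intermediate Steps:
$r{\left(T,l \right)} = 10 + 12 l$
$- \frac{56382}{\left(r{\left(V{\left(-4,-5 \right)},J \right)} + 94\right)^{2}} = - \frac{56382}{\left(\left(10 + 12 \left(-12\right)\right) + 94\right)^{2}} = - \frac{56382}{\left(\left(10 - 144\right) + 94\right)^{2}} = - \frac{56382}{\left(-134 + 94\right)^{2}} = - \frac{56382}{\left(-40\right)^{2}} = - \frac{56382}{1600} = \left(-56382\right) \frac{1}{1600} = - \frac{28191}{800}$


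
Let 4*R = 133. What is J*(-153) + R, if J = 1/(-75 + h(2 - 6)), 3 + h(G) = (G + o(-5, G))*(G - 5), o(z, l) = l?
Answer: 235/4 ≈ 58.750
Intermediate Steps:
h(G) = -3 + 2*G*(-5 + G) (h(G) = -3 + (G + G)*(G - 5) = -3 + (2*G)*(-5 + G) = -3 + 2*G*(-5 + G))
R = 133/4 (R = (1/4)*133 = 133/4 ≈ 33.250)
J = -1/6 (J = 1/(-75 + (-3 - 10*(2 - 6) + 2*(2 - 6)**2)) = 1/(-75 + (-3 - 10*(-4) + 2*(-4)**2)) = 1/(-75 + (-3 + 40 + 2*16)) = 1/(-75 + (-3 + 40 + 32)) = 1/(-75 + 69) = 1/(-6) = -1/6 ≈ -0.16667)
J*(-153) + R = -1/6*(-153) + 133/4 = 51/2 + 133/4 = 235/4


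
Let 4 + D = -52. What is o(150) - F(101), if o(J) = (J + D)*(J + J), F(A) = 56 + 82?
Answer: 28062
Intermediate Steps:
D = -56 (D = -4 - 52 = -56)
F(A) = 138
o(J) = 2*J*(-56 + J) (o(J) = (J - 56)*(J + J) = (-56 + J)*(2*J) = 2*J*(-56 + J))
o(150) - F(101) = 2*150*(-56 + 150) - 1*138 = 2*150*94 - 138 = 28200 - 138 = 28062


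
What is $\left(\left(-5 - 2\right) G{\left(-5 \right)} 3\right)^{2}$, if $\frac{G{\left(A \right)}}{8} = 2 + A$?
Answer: $254016$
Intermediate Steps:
$G{\left(A \right)} = 16 + 8 A$ ($G{\left(A \right)} = 8 \left(2 + A\right) = 16 + 8 A$)
$\left(\left(-5 - 2\right) G{\left(-5 \right)} 3\right)^{2} = \left(\left(-5 - 2\right) \left(16 + 8 \left(-5\right)\right) 3\right)^{2} = \left(- 7 \left(16 - 40\right) 3\right)^{2} = \left(\left(-7\right) \left(-24\right) 3\right)^{2} = \left(168 \cdot 3\right)^{2} = 504^{2} = 254016$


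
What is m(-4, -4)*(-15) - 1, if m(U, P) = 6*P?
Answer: 359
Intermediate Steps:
m(-4, -4)*(-15) - 1 = (6*(-4))*(-15) - 1 = -24*(-15) - 1 = 360 - 1 = 359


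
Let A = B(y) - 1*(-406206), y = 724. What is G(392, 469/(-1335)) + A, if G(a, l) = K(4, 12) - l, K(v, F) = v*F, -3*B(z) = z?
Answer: 180675793/445 ≈ 4.0601e+5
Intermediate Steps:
B(z) = -z/3
K(v, F) = F*v
A = 1217894/3 (A = -⅓*724 - 1*(-406206) = -724/3 + 406206 = 1217894/3 ≈ 4.0596e+5)
G(a, l) = 48 - l (G(a, l) = 12*4 - l = 48 - l)
G(392, 469/(-1335)) + A = (48 - 469/(-1335)) + 1217894/3 = (48 - 469*(-1)/1335) + 1217894/3 = (48 - 1*(-469/1335)) + 1217894/3 = (48 + 469/1335) + 1217894/3 = 64549/1335 + 1217894/3 = 180675793/445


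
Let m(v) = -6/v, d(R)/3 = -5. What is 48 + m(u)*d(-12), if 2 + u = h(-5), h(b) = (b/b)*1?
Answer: -42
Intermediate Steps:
d(R) = -15 (d(R) = 3*(-5) = -15)
h(b) = 1 (h(b) = 1*1 = 1)
u = -1 (u = -2 + 1 = -1)
48 + m(u)*d(-12) = 48 - 6/(-1)*(-15) = 48 - 6*(-1)*(-15) = 48 + 6*(-15) = 48 - 90 = -42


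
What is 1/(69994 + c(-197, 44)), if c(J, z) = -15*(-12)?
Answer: 1/70174 ≈ 1.4250e-5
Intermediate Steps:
c(J, z) = 180
1/(69994 + c(-197, 44)) = 1/(69994 + 180) = 1/70174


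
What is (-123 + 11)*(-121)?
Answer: 13552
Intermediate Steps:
(-123 + 11)*(-121) = -112*(-121) = 13552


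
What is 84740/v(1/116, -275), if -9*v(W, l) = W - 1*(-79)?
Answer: -5897904/611 ≈ -9652.9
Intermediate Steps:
v(W, l) = -79/9 - W/9 (v(W, l) = -(W - 1*(-79))/9 = -(W + 79)/9 = -(79 + W)/9 = -79/9 - W/9)
84740/v(1/116, -275) = 84740/(-79/9 - ⅑/116) = 84740/(-79/9 - ⅑*1/116) = 84740/(-79/9 - 1/1044) = 84740/(-3055/348) = 84740*(-348/3055) = -5897904/611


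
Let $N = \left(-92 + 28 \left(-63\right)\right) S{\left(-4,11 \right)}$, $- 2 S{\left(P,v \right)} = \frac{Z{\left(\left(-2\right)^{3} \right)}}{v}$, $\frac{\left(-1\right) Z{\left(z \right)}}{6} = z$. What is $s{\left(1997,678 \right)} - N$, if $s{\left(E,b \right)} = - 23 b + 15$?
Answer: $- \frac{215913}{11} \approx -19628.0$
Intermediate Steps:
$s{\left(E,b \right)} = 15 - 23 b$
$Z{\left(z \right)} = - 6 z$
$S{\left(P,v \right)} = - \frac{24}{v}$ ($S{\left(P,v \right)} = - \frac{- 6 \left(-2\right)^{3} \frac{1}{v}}{2} = - \frac{\left(-6\right) \left(-8\right) \frac{1}{v}}{2} = - \frac{48 \frac{1}{v}}{2} = - \frac{24}{v}$)
$N = \frac{44544}{11}$ ($N = \left(-92 + 28 \left(-63\right)\right) \left(- \frac{24}{11}\right) = \left(-92 - 1764\right) \left(\left(-24\right) \frac{1}{11}\right) = \left(-1856\right) \left(- \frac{24}{11}\right) = \frac{44544}{11} \approx 4049.5$)
$s{\left(1997,678 \right)} - N = \left(15 - 15594\right) - \frac{44544}{11} = -15579 - \frac{44544}{11} = - \frac{215913}{11}$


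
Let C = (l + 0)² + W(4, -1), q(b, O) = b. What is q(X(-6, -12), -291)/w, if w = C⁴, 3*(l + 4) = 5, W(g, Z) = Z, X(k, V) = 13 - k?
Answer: 124659/2560000 ≈ 0.048695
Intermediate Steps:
l = -7/3 (l = -4 + (⅓)*5 = -4 + 5/3 = -7/3 ≈ -2.3333)
C = 40/9 (C = (-7/3 + 0)² - 1 = (-7/3)² - 1 = 49/9 - 1 = 40/9 ≈ 4.4444)
w = 2560000/6561 (w = (40/9)⁴ = 2560000/6561 ≈ 390.18)
q(X(-6, -12), -291)/w = (13 - 1*(-6))/(2560000/6561) = (13 + 6)*(6561/2560000) = 19*(6561/2560000) = 124659/2560000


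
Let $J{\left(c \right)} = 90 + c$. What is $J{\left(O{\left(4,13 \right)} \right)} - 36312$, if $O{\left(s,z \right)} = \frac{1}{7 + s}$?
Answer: $- \frac{398441}{11} \approx -36222.0$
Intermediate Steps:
$J{\left(O{\left(4,13 \right)} \right)} - 36312 = \left(90 + \frac{1}{7 + 4}\right) - 36312 = \left(90 + \frac{1}{11}\right) - 36312 = \frac{991}{11} - 36312 = - \frac{398441}{11}$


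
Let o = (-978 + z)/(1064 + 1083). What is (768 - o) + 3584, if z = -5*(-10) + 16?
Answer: 491824/113 ≈ 4352.4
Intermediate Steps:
z = 66 (z = 50 + 16 = 66)
o = -48/113 (o = (-978 + 66)/(1064 + 1083) = -912/2147 = -912*1/2147 = -48/113 ≈ -0.42478)
(768 - o) + 3584 = (768 - 1*(-48/113)) + 3584 = (768 + 48/113) + 3584 = 86832/113 + 3584 = 491824/113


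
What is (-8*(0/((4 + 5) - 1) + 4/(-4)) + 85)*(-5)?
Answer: -465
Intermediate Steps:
(-8*(0/((4 + 5) - 1) + 4/(-4)) + 85)*(-5) = (-8*(0/(9 - 1) + 4*(-¼)) + 85)*(-5) = (-8*(0/8 - 1) + 85)*(-5) = (-8*(0*(⅛) - 1) + 85)*(-5) = (-8*(0 - 1) + 85)*(-5) = (-8*(-1) + 85)*(-5) = (8 + 85)*(-5) = 93*(-5) = -465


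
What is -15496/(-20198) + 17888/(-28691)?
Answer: 3203612/22288493 ≈ 0.14373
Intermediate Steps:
-15496/(-20198) + 17888/(-28691) = -15496*(-1/20198) + 17888*(-1/28691) = 7748/10099 - 1376/2207 = 3203612/22288493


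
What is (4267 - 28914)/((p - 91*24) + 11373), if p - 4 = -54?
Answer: -24647/9139 ≈ -2.6969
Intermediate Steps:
p = -50 (p = 4 - 54 = -50)
(4267 - 28914)/((p - 91*24) + 11373) = (4267 - 28914)/((-50 - 91*24) + 11373) = -24647/((-50 - 2184) + 11373) = -24647/(-2234 + 11373) = -24647/9139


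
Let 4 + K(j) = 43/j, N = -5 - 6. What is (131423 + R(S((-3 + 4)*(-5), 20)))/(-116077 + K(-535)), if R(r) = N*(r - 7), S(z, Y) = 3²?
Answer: -70299535/62103378 ≈ -1.1320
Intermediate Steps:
N = -11
K(j) = -4 + 43/j
S(z, Y) = 9
R(r) = 77 - 11*r (R(r) = -11*(r - 7) = -11*(-7 + r) = 77 - 11*r)
(131423 + R(S((-3 + 4)*(-5), 20)))/(-116077 + K(-535)) = (131423 + (77 - 11*9))/(-116077 + (-4 + 43/(-535))) = (131423 + (77 - 99))/(-116077 + (-4 + 43*(-1/535))) = (131423 - 22)/(-116077 + (-4 - 43/535)) = 131401/(-116077 - 2183/535) = 131401/(-62103378/535) = 131401*(-535/62103378) = -70299535/62103378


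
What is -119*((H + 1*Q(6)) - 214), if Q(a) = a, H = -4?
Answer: 25228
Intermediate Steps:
-119*((H + 1*Q(6)) - 214) = -119*((-4 + 1*6) - 214) = -119*((-4 + 6) - 214) = -119*(2 - 214) = -119*(-212) = 25228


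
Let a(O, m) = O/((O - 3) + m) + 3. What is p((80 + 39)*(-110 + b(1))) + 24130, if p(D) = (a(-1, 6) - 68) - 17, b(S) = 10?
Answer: 48095/2 ≈ 24048.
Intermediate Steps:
a(O, m) = 3 + O/(-3 + O + m) (a(O, m) = O/((-3 + O) + m) + 3 = O/(-3 + O + m) + 3 = 3 + O/(-3 + O + m))
p(D) = -165/2 (p(D) = ((-9 + 3*6 + 4*(-1))/(-3 - 1 + 6) - 68) - 17 = ((-9 + 18 - 4)/2 - 68) - 17 = ((½)*5 - 68) - 17 = (5/2 - 68) - 17 = -131/2 - 17 = -165/2)
p((80 + 39)*(-110 + b(1))) + 24130 = -165/2 + 24130 = 48095/2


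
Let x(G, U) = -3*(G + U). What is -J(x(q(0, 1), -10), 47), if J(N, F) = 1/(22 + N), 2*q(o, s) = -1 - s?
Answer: -1/55 ≈ -0.018182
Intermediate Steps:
q(o, s) = -½ - s/2 (q(o, s) = (-1 - s)/2 = -½ - s/2)
x(G, U) = -3*G - 3*U
-J(x(q(0, 1), -10), 47) = -1/(22 + (-3*(-½ - ½*1) - 3*(-10))) = -1/(22 + (-3*(-½ - ½) + 30)) = -1/(22 + (-3*(-1) + 30)) = -1/(22 + (3 + 30)) = -1/(22 + 33) = -1/55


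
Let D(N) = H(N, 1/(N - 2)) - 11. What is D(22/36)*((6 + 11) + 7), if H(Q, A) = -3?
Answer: -336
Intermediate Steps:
D(N) = -14 (D(N) = -3 - 11 = -14)
D(22/36)*((6 + 11) + 7) = -14*((6 + 11) + 7) = -14*(17 + 7) = -14*24 = -336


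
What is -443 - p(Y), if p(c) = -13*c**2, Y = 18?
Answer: 3769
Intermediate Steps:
-443 - p(Y) = -443 - (-13)*18**2 = -443 - (-13)*324 = -443 - 1*(-4212) = -443 + 4212 = 3769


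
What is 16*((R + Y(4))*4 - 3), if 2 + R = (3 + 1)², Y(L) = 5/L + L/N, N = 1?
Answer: 1184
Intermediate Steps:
Y(L) = L + 5/L (Y(L) = 5/L + L/1 = 5/L + L*1 = 5/L + L = L + 5/L)
R = 14 (R = -2 + (3 + 1)² = -2 + 4² = -2 + 16 = 14)
16*((R + Y(4))*4 - 3) = 16*((14 + (4 + 5/4))*4 - 3) = 16*((14 + 21/4)*4 - 3) = 16*((77/4)*4 - 3) = 16*(77 - 3) = 16*74 = 1184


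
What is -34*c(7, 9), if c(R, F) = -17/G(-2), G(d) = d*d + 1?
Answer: 578/5 ≈ 115.60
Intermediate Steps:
G(d) = 1 + d² (G(d) = d² + 1 = 1 + d²)
c(R, F) = -17/5 (c(R, F) = -17/(1 + (-2)²) = -17/(1 + 4) = -17/5)
-34*c(7, 9) = -34*(-17/5) = 578/5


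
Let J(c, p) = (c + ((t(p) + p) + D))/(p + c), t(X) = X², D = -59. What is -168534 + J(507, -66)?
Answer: -74318756/441 ≈ -1.6852e+5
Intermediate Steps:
J(c, p) = (-59 + c + p + p²)/(c + p) (J(c, p) = (c + ((p² + p) - 59))/(p + c) = (c + ((p + p²) - 59))/(c + p) = (c + (-59 + p + p²))/(c + p) = (-59 + c + p + p²)/(c + p))
-168534 + J(507, -66) = -168534 + (-59 + 507 - 66 + (-66)²)/(507 - 66) = -168534 + (-59 + 507 - 66 + 4356)/441 = -168534 + (1/441)*4738 = -168534 + 4738/441 = -74318756/441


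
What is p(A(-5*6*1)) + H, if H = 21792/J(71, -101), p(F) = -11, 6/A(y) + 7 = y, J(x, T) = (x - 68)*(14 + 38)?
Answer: 1673/13 ≈ 128.69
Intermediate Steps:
J(x, T) = -3536 + 52*x (J(x, T) = (-68 + x)*52 = -3536 + 52*x)
A(y) = 6/(-7 + y)
H = 1816/13 (H = 21792/(-3536 + 52*71) = 21792/(-3536 + 3692) = 21792/156 = 21792*(1/156) = 1816/13 ≈ 139.69)
p(A(-5*6*1)) + H = -11 + 1816/13 = 1673/13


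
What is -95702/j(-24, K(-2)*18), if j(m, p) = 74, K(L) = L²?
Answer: -47851/37 ≈ -1293.3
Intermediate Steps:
-95702/j(-24, K(-2)*18) = -95702/74 = -95702*1/74 = -47851/37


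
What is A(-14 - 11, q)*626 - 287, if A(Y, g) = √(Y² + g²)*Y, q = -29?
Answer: -287 - 15650*√1466 ≈ -5.9950e+5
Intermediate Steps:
A(Y, g) = Y*√(Y² + g²)
A(-14 - 11, q)*626 - 287 = ((-14 - 11)*√((-14 - 11)² + (-29)²))*626 - 287 = -25*√((-25)² + 841)*626 - 287 = -25*√(625 + 841)*626 - 287 = -25*√1466*626 - 287 = -15650*√1466 - 287 = -287 - 15650*√1466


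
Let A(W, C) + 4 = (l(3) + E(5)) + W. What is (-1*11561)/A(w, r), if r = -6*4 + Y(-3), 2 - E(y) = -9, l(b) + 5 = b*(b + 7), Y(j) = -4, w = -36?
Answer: 11561/4 ≈ 2890.3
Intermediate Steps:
l(b) = -5 + b*(7 + b) (l(b) = -5 + b*(b + 7) = -5 + b*(7 + b))
E(y) = 11 (E(y) = 2 - 1*(-9) = 2 + 9 = 11)
r = -28 (r = -6*4 - 4 = -24 - 4 = -28)
A(W, C) = 32 + W (A(W, C) = -4 + (((-5 + 3**2 + 7*3) + 11) + W) = -4 + (((-5 + 9 + 21) + 11) + W) = -4 + ((25 + 11) + W) = -4 + (36 + W) = 32 + W)
(-1*11561)/A(w, r) = (-1*11561)/(32 - 36) = -11561/(-4) = -11561*(-1/4) = 11561/4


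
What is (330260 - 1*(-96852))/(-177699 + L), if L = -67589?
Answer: -53389/30661 ≈ -1.7413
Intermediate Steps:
(330260 - 1*(-96852))/(-177699 + L) = (330260 - 1*(-96852))/(-177699 - 67589) = (330260 + 96852)/(-245288) = 427112*(-1/245288) = -53389/30661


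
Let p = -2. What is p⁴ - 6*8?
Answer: -32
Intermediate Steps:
p⁴ - 6*8 = (-2)⁴ - 6*8 = 16 - 48 = -32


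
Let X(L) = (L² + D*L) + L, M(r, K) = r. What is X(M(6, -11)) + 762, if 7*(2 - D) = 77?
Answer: 750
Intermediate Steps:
D = -9 (D = 2 - ⅐*77 = 2 - 11 = -9)
X(L) = L² - 8*L (X(L) = (L² - 9*L) + L = L² - 8*L)
X(M(6, -11)) + 762 = 6*(-8 + 6) + 762 = 6*(-2) + 762 = -12 + 762 = 750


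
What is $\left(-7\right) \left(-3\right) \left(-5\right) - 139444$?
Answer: $-139549$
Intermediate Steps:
$\left(-7\right) \left(-3\right) \left(-5\right) - 139444 = 21 \left(-5\right) - 139444 = -105 - 139444 = -139549$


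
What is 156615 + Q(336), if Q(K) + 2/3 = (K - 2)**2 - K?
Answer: 803503/3 ≈ 2.6783e+5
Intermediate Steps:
Q(K) = -2/3 + (-2 + K)**2 - K (Q(K) = -2/3 + ((K - 2)**2 - K) = -2/3 + ((-2 + K)**2 - K) = -2/3 + (-2 + K)**2 - K)
156615 + Q(336) = 156615 + (10/3 + 336**2 - 5*336) = 156615 + (10/3 + 112896 - 1680) = 156615 + 333658/3 = 803503/3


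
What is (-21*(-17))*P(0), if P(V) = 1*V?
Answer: 0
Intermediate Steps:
P(V) = V
(-21*(-17))*P(0) = -21*(-17)*0 = 357*0 = 0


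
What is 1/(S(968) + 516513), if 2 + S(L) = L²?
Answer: 1/1453535 ≈ 6.8798e-7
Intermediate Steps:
S(L) = -2 + L²
1/(S(968) + 516513) = 1/((-2 + 968²) + 516513) = 1/((-2 + 937024) + 516513) = 1/(937022 + 516513) = 1/1453535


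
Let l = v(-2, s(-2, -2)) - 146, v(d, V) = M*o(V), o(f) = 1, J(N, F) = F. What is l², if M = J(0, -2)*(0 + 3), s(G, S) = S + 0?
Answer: 23104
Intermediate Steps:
s(G, S) = S
M = -6 (M = -2*(0 + 3) = -2*3 = -6)
v(d, V) = -6 (v(d, V) = -6*1 = -6)
l = -152 (l = -6 - 146 = -152)
l² = (-152)² = 23104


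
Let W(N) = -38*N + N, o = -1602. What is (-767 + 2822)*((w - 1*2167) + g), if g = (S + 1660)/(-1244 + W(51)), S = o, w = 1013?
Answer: -7425191760/3131 ≈ -2.3715e+6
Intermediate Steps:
S = -1602
W(N) = -37*N
g = -58/3131 (g = (-1602 + 1660)/(-1244 - 37*51) = 58/(-1244 - 1887) = 58/(-3131) = 58*(-1/3131) = -58/3131 ≈ -0.018524)
(-767 + 2822)*((w - 1*2167) + g) = (-767 + 2822)*((1013 - 1*2167) - 58/3131) = 2055*((1013 - 2167) - 58/3131) = 2055*(-1154 - 58/3131) = 2055*(-3613232/3131) = -7425191760/3131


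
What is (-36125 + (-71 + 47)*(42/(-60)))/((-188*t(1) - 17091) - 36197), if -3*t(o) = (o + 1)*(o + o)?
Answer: 541623/795560 ≈ 0.68081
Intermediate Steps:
t(o) = -2*o*(1 + o)/3 (t(o) = -(o + 1)*(o + o)/3 = -(1 + o)*2*o/3 = -2*o*(1 + o)/3)
(-36125 + (-71 + 47)*(42/(-60)))/((-188*t(1) - 17091) - 36197) = (-36125 + (-71 + 47)*(42/(-60)))/((-(-376)*(1 + 1)/3 - 17091) - 36197) = (-36125 - 1008*(-1)/60)/((-(-376)*2/3 - 17091) - 36197) = (-36125 - 24*(-7/10))/((-188*(-4/3) - 17091) - 36197) = (-36125 + 84/5)/((752/3 - 17091) - 36197) = -180541/(5*(-50521/3 - 36197)) = -180541/(5*(-159112/3)) = -180541/5*(-3/159112) = 541623/795560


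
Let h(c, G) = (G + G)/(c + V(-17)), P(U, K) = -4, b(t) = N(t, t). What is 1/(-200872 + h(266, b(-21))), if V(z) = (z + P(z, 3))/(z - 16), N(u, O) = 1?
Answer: -2933/589157554 ≈ -4.9783e-6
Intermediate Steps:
b(t) = 1
V(z) = (-4 + z)/(-16 + z) (V(z) = (z - 4)/(z - 16) = (-4 + z)/(-16 + z))
h(c, G) = 2*G/(7/11 + c) (h(c, G) = (G + G)/(c + (-4 - 17)/(-16 - 17)) = (2*G)/(c - 21/(-33)) = (2*G)/(c - 1/33*(-21)) = (2*G)/(c + 7/11) = (2*G)/(7/11 + c) = 2*G/(7/11 + c))
1/(-200872 + h(266, b(-21))) = 1/(-200872 + 22*1/(7 + 11*266)) = 1/(-200872 + 22*1/(7 + 2926)) = 1/(-200872 + 22*1/2933) = 1/(-200872 + 22*1*(1/2933)) = 1/(-200872 + 22/2933) = 1/(-589157554/2933) = -2933/589157554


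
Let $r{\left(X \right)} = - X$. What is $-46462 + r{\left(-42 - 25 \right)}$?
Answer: $-46395$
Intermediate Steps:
$-46462 + r{\left(-42 - 25 \right)} = -46462 - \left(-42 - 25\right) = -46462 - -67 = -46462 + 67 = -46395$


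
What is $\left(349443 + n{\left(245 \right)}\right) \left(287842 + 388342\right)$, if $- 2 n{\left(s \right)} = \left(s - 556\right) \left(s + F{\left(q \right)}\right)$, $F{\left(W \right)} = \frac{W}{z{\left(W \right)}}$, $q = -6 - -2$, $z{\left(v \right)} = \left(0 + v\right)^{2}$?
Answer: $262022398799$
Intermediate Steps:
$z{\left(v \right)} = v^{2}$
$q = -4$ ($q = -6 + 2 = -4$)
$F{\left(W \right)} = \frac{1}{W}$ ($F{\left(W \right)} = \frac{W}{W^{2}} = \frac{1}{W}$)
$n{\left(s \right)} = - \frac{\left(-556 + s\right) \left(- \frac{1}{4} + s\right)}{2}$ ($n{\left(s \right)} = - \frac{\left(s - 556\right) \left(s + \frac{1}{-4}\right)}{2} = - \frac{\left(-556 + s\right) \left(s - \frac{1}{4}\right)}{2} = - \frac{\left(-556 + s\right) \left(- \frac{1}{4} + s\right)}{2}$)
$\left(349443 + n{\left(245 \right)}\right) \left(287842 + 388342\right) = \left(349443 - \left(- \frac{544569}{8} + \frac{60025}{2}\right)\right) \left(287842 + 388342\right) = \left(349443 - - \frac{304469}{8}\right) 676184 = \left(349443 + \frac{304469}{8}\right) 676184 = \frac{3100013}{8} \cdot 676184 = 262022398799$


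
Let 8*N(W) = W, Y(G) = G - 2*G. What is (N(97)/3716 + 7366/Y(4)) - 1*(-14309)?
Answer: 370633937/29728 ≈ 12468.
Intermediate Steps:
Y(G) = -G
N(W) = W/8
(N(97)/3716 + 7366/Y(4)) - 1*(-14309) = (((⅛)*97)/3716 + 7366/((-1*4))) - 1*(-14309) = ((97/8)*(1/3716) + 7366/(-4)) + 14309 = (97/29728 + 7366*(-¼)) + 14309 = (97/29728 - 3683/2) + 14309 = -54744015/29728 + 14309 = 370633937/29728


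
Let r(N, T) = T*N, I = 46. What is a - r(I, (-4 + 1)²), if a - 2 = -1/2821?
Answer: -1162253/2821 ≈ -412.00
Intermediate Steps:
r(N, T) = N*T
a = 5641/2821 (a = 2 - 1/2821 = 5641/2821 ≈ 1.9996)
a - r(I, (-4 + 1)²) = 5641/2821 - 46*(-4 + 1)² = 5641/2821 - 46*(-3)² = 5641/2821 - 46*9 = 5641/2821 - 1*414 = 5641/2821 - 414 = -1162253/2821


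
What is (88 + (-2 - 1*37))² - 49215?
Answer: -46814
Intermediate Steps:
(88 + (-2 - 1*37))² - 49215 = (88 + (-2 - 37))² - 49215 = (88 - 39)² - 49215 = 49² - 49215 = 2401 - 49215 = -46814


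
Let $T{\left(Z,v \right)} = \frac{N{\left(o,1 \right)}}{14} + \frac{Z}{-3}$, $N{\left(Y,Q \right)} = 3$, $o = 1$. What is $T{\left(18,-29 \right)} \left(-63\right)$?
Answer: $\frac{729}{2} \approx 364.5$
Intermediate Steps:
$T{\left(Z,v \right)} = \frac{3}{14} - \frac{Z}{3}$ ($T{\left(Z,v \right)} = \frac{3}{14} + \frac{Z}{-3} = 3 \cdot \frac{1}{14} + Z \left(- \frac{1}{3}\right) = \frac{3}{14} - \frac{Z}{3}$)
$T{\left(18,-29 \right)} \left(-63\right) = \left(\frac{3}{14} - 6\right) \left(-63\right) = \left(- \frac{81}{14}\right) \left(-63\right) = \frac{729}{2}$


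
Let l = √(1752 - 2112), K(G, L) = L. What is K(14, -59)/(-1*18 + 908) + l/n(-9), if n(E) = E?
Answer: -59/890 - 2*I*√10/3 ≈ -0.066292 - 2.1082*I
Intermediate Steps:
l = 6*I*√10 (l = √(-360) = 6*I*√10 ≈ 18.974*I)
K(14, -59)/(-1*18 + 908) + l/n(-9) = -59/(-1*18 + 908) + (6*I*√10)/(-9) = -59/(-18 + 908) + (6*I*√10)*(-⅑) = -59/890 - 2*I*√10/3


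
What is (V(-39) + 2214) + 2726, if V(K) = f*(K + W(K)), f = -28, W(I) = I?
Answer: 7124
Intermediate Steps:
V(K) = -56*K (V(K) = -28*(K + K) = -56*K)
(V(-39) + 2214) + 2726 = (-56*(-39) + 2214) + 2726 = (2184 + 2214) + 2726 = 4398 + 2726 = 7124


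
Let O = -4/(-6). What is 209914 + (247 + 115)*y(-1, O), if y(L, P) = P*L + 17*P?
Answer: 641326/3 ≈ 2.1378e+5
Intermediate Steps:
O = 2/3 (O = -4*(-1/6) = 2/3 ≈ 0.66667)
y(L, P) = 17*P + L*P (y(L, P) = L*P + 17*P = 17*P + L*P)
209914 + (247 + 115)*y(-1, O) = 209914 + (247 + 115)*(2*(17 - 1)/3) = 209914 + 362*((2/3)*16) = 209914 + 362*(32/3) = 209914 + 11584/3 = 641326/3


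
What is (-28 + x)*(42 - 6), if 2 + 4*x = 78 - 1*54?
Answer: -810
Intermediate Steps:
x = 11/2 (x = -½ + (78 - 1*54)/4 = -½ + (78 - 54)/4 = -½ + (¼)*24 = -½ + 6 = 11/2 ≈ 5.5000)
(-28 + x)*(42 - 6) = (-28 + 11/2)*(42 - 6) = -45/2*36 = -810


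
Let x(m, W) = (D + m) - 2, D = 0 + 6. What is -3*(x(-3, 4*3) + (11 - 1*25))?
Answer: 39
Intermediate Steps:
D = 6
x(m, W) = 4 + m (x(m, W) = (6 + m) - 2 = 4 + m)
-3*(x(-3, 4*3) + (11 - 1*25)) = -3*((4 - 3) + (11 - 1*25)) = -3*(1 + (11 - 25)) = -3*(1 - 14) = -3*(-13) = 39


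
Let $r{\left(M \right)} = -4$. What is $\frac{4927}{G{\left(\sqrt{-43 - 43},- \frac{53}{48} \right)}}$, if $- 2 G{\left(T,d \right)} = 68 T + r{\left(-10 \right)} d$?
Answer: $- \frac{6267144}{57266425} + \frac{96490368 i \sqrt{86}}{57266425} \approx -0.10944 + 15.625 i$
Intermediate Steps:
$G{\left(T,d \right)} = - 34 T + 2 d$ ($G{\left(T,d \right)} = - \frac{68 T - 4 d}{2} = - \frac{- 4 d + 68 T}{2} = - 34 T + 2 d$)
$\frac{4927}{G{\left(\sqrt{-43 - 43},- \frac{53}{48} \right)}} = \frac{4927}{- 34 \sqrt{-43 - 43} + 2 \left(- \frac{53}{48}\right)} = \frac{4927}{- 34 \sqrt{-86} + 2 \left(\left(-53\right) \frac{1}{48}\right)} = \frac{4927}{- 34 i \sqrt{86} + 2 \left(- \frac{53}{48}\right)} = \frac{4927}{- 34 i \sqrt{86} - \frac{53}{24}} = \frac{4927}{- \frac{53}{24} - 34 i \sqrt{86}}$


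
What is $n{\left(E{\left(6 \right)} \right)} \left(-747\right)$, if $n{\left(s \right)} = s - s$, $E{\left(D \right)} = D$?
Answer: $0$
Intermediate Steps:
$n{\left(s \right)} = 0$
$n{\left(E{\left(6 \right)} \right)} \left(-747\right) = 0 \left(-747\right) = 0$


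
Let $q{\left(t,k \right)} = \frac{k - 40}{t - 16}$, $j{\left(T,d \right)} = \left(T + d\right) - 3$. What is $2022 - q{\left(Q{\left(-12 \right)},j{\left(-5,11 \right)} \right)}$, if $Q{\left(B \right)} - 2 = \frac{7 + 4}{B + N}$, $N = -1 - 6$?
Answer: $\frac{559391}{277} \approx 2019.5$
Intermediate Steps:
$N = -7$ ($N = -1 - 6 = -7$)
$Q{\left(B \right)} = 2 + \frac{11}{-7 + B}$ ($Q{\left(B \right)} = 2 + \frac{7 + 4}{B - 7} = 2 + \frac{11}{-7 + B}$)
$j{\left(T,d \right)} = -3 + T + d$
$q{\left(t,k \right)} = \frac{-40 + k}{-16 + t}$
$2022 - q{\left(Q{\left(-12 \right)},j{\left(-5,11 \right)} \right)} = 2022 - \frac{-40 - -3}{-16 + \frac{-3 + 2 \left(-12\right)}{-7 - 12}} = 2022 - \frac{-40 + 3}{-16 + \frac{-3 - 24}{-19}} = 2022 - \frac{1}{-16 - - \frac{27}{19}} \left(-37\right) = 2022 - \frac{1}{-16 + \frac{27}{19}} \left(-37\right) = 2022 - \frac{1}{- \frac{277}{19}} \left(-37\right) = 2022 - \left(- \frac{19}{277}\right) \left(-37\right) = 2022 - \frac{703}{277} = \frac{559391}{277}$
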